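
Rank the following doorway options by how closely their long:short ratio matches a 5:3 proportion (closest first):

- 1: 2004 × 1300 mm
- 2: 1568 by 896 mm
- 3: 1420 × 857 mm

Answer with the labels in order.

3, 2, 1

1: 2004/1300 ≈ 1.542 → |1.542 − 1.667| = 0.125
2: 1568/896 ≈ 1.750 → |1.750 − 1.667| = 0.083
3: 1420/857 ≈ 1.657 → |1.657 − 1.667| = 0.010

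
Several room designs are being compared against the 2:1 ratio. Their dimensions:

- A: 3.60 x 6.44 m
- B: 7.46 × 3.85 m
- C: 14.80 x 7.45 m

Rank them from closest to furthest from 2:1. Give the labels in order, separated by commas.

C, B, A

Ratios: A = 6.44 / 3.60 ≈ 1.789; B = 7.46 / 3.85 ≈ 1.938; C = 14.80 / 7.45 ≈ 1.987.
|Δ from 2.000|: A 0.211; B 0.062; C 0.013.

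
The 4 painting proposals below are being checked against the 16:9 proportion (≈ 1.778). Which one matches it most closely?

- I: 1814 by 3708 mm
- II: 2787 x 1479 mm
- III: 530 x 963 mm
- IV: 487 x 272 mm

Target 16:9 ≈ 1.778.
I: 2.044 (Δ0.266)  II: 1.884 (Δ0.106)  III: 1.817 (Δ0.039)  IV: 1.790 (Δ0.012)

IV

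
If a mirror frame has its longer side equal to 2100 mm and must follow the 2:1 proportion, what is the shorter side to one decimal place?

2:1 = 2.00000.
Shorter side = 2100 ÷ 2.00000 ≈ 1050.000 → 1050.0 mm.

1050.0 mm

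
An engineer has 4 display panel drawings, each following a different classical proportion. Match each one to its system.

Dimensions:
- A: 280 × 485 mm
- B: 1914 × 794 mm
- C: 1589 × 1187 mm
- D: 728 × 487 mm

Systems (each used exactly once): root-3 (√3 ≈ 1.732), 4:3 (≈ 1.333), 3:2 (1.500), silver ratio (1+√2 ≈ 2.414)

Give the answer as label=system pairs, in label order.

A=root-3, B=silver ratio, C=4:3, D=3:2

Ratios: A ≈ 1.732; B ≈ 2.411; C ≈ 1.339; D ≈ 1.495.
Targets: root-3 ≈ 1.732; 4:3 ≈ 1.333; 3:2 ≈ 1.500; silver ratio ≈ 2.414.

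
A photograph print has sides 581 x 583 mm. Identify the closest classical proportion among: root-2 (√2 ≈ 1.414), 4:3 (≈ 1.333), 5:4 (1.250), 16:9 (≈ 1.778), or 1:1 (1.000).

1:1

Ratio = 583 / 581 ≈ 1.003.
Distances: root-2 1.414 (Δ 0.411); 4:3 1.333 (Δ 0.330); 5:4 1.250 (Δ 0.247); 16:9 1.778 (Δ 0.775); 1:1 1.000 (Δ 0.003).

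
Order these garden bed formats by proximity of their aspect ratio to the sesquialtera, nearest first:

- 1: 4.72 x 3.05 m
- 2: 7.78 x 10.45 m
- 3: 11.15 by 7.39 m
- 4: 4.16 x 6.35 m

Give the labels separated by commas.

3, 4, 1, 2

1: 4.72/3.05 ≈ 1.548 → |1.548 − 1.500| = 0.048
2: 10.45/7.78 ≈ 1.343 → |1.343 − 1.500| = 0.157
3: 11.15/7.39 ≈ 1.509 → |1.509 − 1.500| = 0.009
4: 6.35/4.16 ≈ 1.526 → |1.526 − 1.500| = 0.026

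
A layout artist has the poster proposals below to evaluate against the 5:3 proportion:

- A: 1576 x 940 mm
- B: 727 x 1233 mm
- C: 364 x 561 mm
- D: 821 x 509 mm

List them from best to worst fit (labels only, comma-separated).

A, B, D, C

A: 1576/940 ≈ 1.677 → |1.677 − 1.667| = 0.010
B: 1233/727 ≈ 1.696 → |1.696 − 1.667| = 0.029
C: 561/364 ≈ 1.541 → |1.541 − 1.667| = 0.126
D: 821/509 ≈ 1.613 → |1.613 − 1.667| = 0.054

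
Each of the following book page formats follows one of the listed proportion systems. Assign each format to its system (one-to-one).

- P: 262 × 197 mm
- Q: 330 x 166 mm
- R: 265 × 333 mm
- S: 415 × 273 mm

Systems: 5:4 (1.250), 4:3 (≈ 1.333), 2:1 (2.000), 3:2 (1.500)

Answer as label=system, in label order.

P=4:3, Q=2:1, R=5:4, S=3:2

P = 262/197 ≈ 1.330 → 4:3 (1.333)
Q = 330/166 ≈ 1.988 → 2:1 (2.000)
R = 333/265 ≈ 1.257 → 5:4 (1.250)
S = 415/273 ≈ 1.520 → 3:2 (1.500)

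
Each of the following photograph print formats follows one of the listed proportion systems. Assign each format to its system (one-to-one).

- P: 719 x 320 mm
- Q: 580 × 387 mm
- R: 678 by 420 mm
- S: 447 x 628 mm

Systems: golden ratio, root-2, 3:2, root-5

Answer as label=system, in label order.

P=root-5, Q=3:2, R=golden ratio, S=root-2

Ratios: P ≈ 2.247; Q ≈ 1.499; R ≈ 1.614; S ≈ 1.405.
Targets: golden ratio ≈ 1.618; root-2 ≈ 1.414; 3:2 ≈ 1.500; root-5 ≈ 2.236.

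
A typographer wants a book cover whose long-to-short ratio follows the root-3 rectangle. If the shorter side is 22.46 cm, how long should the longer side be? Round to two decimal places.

root-3 ≈ 1.73205.
Longer side = 22.46 × 1.73205 ≈ 38.9018 → 38.90 cm.

38.90 cm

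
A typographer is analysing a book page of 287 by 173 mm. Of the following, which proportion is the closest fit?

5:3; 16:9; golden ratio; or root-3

287/173 ≈ 1.659. Nearest candidates are 5:3 (1.667, off by 0.008) and golden ratio (1.618, off by 0.041).

5:3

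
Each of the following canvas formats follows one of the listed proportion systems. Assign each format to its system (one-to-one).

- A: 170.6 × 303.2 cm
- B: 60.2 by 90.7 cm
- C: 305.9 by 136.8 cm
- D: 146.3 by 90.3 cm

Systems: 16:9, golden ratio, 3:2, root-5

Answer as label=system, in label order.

A=16:9, B=3:2, C=root-5, D=golden ratio

Ratios: A ≈ 1.777; B ≈ 1.507; C ≈ 2.236; D ≈ 1.620.
Targets: 16:9 ≈ 1.778; golden ratio ≈ 1.618; 3:2 ≈ 1.500; root-5 ≈ 2.236.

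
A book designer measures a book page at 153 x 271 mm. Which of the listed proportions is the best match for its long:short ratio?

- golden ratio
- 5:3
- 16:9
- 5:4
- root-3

Ratio = 271 / 153 ≈ 1.771.
Distances: golden ratio 1.618 (Δ 0.153); 5:3 1.667 (Δ 0.104); 16:9 1.778 (Δ 0.007); 5:4 1.250 (Δ 0.521); root-3 1.732 (Δ 0.039).

16:9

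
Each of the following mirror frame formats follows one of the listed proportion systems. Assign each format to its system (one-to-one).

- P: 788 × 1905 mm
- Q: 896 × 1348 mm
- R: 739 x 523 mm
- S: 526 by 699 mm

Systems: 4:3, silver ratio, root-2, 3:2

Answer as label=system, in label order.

P = 1905/788 ≈ 2.418 → silver ratio (2.414)
Q = 1348/896 ≈ 1.504 → 3:2 (1.500)
R = 739/523 ≈ 1.413 → root-2 (1.414)
S = 699/526 ≈ 1.329 → 4:3 (1.333)

P=silver ratio, Q=3:2, R=root-2, S=4:3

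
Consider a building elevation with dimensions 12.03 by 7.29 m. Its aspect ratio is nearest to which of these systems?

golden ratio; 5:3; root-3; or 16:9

5:3

12.03/7.29 ≈ 1.650. Nearest candidates are 5:3 (1.667, off by 0.017) and golden ratio (1.618, off by 0.032).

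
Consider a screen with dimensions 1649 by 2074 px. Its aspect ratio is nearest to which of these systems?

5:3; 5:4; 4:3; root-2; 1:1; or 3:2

2074/1649 ≈ 1.258. Nearest candidates are 5:4 (1.250, off by 0.008) and 4:3 (1.333, off by 0.075).

5:4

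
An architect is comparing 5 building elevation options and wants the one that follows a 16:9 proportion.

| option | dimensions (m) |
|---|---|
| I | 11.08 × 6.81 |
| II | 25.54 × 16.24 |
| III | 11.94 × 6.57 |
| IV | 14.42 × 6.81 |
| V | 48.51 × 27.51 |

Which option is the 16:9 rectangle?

Ratios (long/short): I ≈ 1.627; II ≈ 1.573; III ≈ 1.817; IV ≈ 2.117; V ≈ 1.763.
16:9 ≈ 1.778; option V is nearest (Δ 0.015).

V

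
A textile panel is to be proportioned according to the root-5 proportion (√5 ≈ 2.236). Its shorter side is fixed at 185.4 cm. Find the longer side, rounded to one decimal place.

root-5 ≈ 2.23607.
Longer side = 185.4 × 2.23607 ≈ 414.567 → 414.6 cm.

414.6 cm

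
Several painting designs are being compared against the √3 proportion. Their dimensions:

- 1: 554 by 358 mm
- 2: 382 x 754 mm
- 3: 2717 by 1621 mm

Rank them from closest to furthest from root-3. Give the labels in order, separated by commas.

3, 1, 2

Ratios: 1 = 554 / 358 ≈ 1.547; 2 = 754 / 382 ≈ 1.974; 3 = 2717 / 1621 ≈ 1.676.
|Δ from 1.732|: 1 0.185; 2 0.242; 3 0.056.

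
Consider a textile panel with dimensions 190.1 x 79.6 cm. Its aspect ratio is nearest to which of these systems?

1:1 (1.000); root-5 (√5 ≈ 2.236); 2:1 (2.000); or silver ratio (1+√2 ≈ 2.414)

Ratio = 190.1 / 79.6 ≈ 2.388.
Distances: 1:1 1.000 (Δ 1.388); root-5 2.236 (Δ 0.152); 2:1 2.000 (Δ 0.388); silver ratio 2.414 (Δ 0.026).

silver ratio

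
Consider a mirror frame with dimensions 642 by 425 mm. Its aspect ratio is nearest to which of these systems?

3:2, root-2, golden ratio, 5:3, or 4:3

Ratio = 642 / 425 ≈ 1.511.
Distances: 3:2 1.500 (Δ 0.011); root-2 1.414 (Δ 0.097); golden ratio 1.618 (Δ 0.107); 5:3 1.667 (Δ 0.156); 4:3 1.333 (Δ 0.178).

3:2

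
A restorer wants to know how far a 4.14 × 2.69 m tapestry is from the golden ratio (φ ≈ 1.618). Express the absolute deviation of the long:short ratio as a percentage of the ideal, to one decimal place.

4.9%

Ratio = 4.14 / 2.69 ≈ 1.5390.
Ideal golden ratio ≈ 1.6180. |1.5390 − 1.6180| / 1.6180 ≈ 4.88% → 4.9%.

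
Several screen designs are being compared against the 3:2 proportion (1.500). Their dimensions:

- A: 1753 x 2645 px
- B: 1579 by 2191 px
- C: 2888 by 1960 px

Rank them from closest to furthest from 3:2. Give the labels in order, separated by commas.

Ratios: A = 2645 / 1753 ≈ 1.509; B = 2191 / 1579 ≈ 1.388; C = 2888 / 1960 ≈ 1.473.
|Δ from 1.500|: A 0.009; B 0.112; C 0.027.

A, C, B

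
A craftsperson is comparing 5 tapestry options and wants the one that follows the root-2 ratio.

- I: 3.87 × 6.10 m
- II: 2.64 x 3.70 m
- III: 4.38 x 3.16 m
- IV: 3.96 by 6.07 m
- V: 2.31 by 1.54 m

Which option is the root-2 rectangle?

Ratios (long/short): I ≈ 1.576; II ≈ 1.402; III ≈ 1.386; IV ≈ 1.533; V ≈ 1.500.
root-2 ≈ 1.414; option II is nearest (Δ 0.012).

II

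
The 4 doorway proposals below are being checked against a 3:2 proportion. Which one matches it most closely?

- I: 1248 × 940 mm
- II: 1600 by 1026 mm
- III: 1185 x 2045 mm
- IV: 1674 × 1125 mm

IV

Ratios (long/short): I ≈ 1.328; II ≈ 1.559; III ≈ 1.726; IV ≈ 1.488.
3:2 ≈ 1.500; option IV is nearest (Δ 0.012).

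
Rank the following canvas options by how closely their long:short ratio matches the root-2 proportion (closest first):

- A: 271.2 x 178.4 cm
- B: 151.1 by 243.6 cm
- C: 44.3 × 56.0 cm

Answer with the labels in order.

A: 271.2/178.4 ≈ 1.520 → |1.520 − 1.414| = 0.106
B: 243.6/151.1 ≈ 1.612 → |1.612 − 1.414| = 0.198
C: 56.0/44.3 ≈ 1.264 → |1.264 − 1.414| = 0.150

A, C, B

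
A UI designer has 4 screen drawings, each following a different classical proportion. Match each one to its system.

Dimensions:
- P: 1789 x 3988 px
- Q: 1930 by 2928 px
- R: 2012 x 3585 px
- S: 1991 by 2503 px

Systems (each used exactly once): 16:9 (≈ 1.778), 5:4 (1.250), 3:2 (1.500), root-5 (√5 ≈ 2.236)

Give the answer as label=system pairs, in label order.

Ratios: P ≈ 2.229; Q ≈ 1.517; R ≈ 1.782; S ≈ 1.257.
Targets: 16:9 ≈ 1.778; 5:4 ≈ 1.250; 3:2 ≈ 1.500; root-5 ≈ 2.236.

P=root-5, Q=3:2, R=16:9, S=5:4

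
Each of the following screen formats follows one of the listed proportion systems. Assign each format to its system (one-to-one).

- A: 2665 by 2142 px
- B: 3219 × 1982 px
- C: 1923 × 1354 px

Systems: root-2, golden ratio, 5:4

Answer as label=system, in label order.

A = 2665/2142 ≈ 1.244 → 5:4 (1.250)
B = 3219/1982 ≈ 1.624 → golden ratio (1.618)
C = 1923/1354 ≈ 1.420 → root-2 (1.414)

A=5:4, B=golden ratio, C=root-2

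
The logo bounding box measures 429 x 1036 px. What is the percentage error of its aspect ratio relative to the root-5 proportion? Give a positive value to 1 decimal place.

Ratio = 1036 / 429 ≈ 2.4149.
Ideal root-5 ≈ 2.2361. |2.4149 − 2.2361| / 2.2361 ≈ 8.00% → 8.0%.

8.0%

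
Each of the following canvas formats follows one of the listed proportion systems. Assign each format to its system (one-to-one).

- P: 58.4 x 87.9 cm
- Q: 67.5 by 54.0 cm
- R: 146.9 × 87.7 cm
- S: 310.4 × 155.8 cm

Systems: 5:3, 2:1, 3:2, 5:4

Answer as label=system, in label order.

Ratios: P ≈ 1.505; Q ≈ 1.250; R ≈ 1.675; S ≈ 1.992.
Targets: 5:3 ≈ 1.667; 2:1 ≈ 2.000; 3:2 ≈ 1.500; 5:4 ≈ 1.250.

P=3:2, Q=5:4, R=5:3, S=2:1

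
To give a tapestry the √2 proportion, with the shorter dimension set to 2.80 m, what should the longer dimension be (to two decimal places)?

root-2 ≈ 1.41421.
Longer side = 2.80 × 1.41421 ≈ 3.9598 → 3.96 m.

3.96 m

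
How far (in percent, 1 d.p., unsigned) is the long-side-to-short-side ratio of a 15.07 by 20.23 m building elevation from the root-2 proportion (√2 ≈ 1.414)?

Ratio = 20.23 / 15.07 ≈ 1.3424.
Ideal root-2 ≈ 1.4142. |1.3424 − 1.4142| / 1.4142 ≈ 5.08% → 5.1%.

5.1%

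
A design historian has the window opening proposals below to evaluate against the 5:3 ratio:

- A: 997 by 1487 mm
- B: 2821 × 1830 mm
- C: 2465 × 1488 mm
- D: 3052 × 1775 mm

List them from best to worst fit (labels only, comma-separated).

A: 1487/997 ≈ 1.491 → |1.491 − 1.667| = 0.176
B: 2821/1830 ≈ 1.542 → |1.542 − 1.667| = 0.125
C: 2465/1488 ≈ 1.657 → |1.657 − 1.667| = 0.010
D: 3052/1775 ≈ 1.719 → |1.719 − 1.667| = 0.052

C, D, B, A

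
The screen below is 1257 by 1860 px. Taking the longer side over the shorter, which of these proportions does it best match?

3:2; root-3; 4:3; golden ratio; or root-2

1860/1257 ≈ 1.480. Nearest candidates are 3:2 (1.500, off by 0.020) and root-2 (1.414, off by 0.066).

3:2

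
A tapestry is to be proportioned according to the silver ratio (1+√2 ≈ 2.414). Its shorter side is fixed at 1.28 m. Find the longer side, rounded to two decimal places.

3.09 m

silver ratio ≈ 2.41421.
Longer side = 1.28 × 2.41421 ≈ 3.0902 → 3.09 m.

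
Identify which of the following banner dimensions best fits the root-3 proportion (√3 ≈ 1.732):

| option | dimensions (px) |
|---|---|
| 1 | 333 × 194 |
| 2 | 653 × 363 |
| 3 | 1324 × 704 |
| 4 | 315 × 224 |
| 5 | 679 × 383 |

Target root-3 ≈ 1.732.
1: 1.716 (Δ0.016)  2: 1.799 (Δ0.067)  3: 1.881 (Δ0.149)  4: 1.406 (Δ0.326)  5: 1.773 (Δ0.041)

1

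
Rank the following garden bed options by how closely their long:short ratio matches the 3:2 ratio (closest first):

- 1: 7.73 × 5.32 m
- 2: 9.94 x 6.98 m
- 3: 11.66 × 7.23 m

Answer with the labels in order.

1: 7.73/5.32 ≈ 1.453 → |1.453 − 1.500| = 0.047
2: 9.94/6.98 ≈ 1.424 → |1.424 − 1.500| = 0.076
3: 11.66/7.23 ≈ 1.613 → |1.613 − 1.500| = 0.113

1, 2, 3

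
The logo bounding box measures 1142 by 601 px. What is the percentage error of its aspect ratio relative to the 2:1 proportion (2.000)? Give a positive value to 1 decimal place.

5.0%

Ratio = 1142 / 601 ≈ 1.9002.
Ideal 2:1 = 2.0000. |1.9002 − 2.0000| / 2.0000 ≈ 4.99% → 5.0%.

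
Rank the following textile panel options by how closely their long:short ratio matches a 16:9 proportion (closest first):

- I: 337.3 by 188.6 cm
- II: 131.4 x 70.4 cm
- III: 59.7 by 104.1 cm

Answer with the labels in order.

I, III, II

I: 337.3/188.6 ≈ 1.788 → |1.788 − 1.778| = 0.010
II: 131.4/70.4 ≈ 1.866 → |1.866 − 1.778| = 0.088
III: 104.1/59.7 ≈ 1.744 → |1.744 − 1.778| = 0.034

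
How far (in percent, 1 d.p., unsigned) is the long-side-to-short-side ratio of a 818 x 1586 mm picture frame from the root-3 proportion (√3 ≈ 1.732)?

Ratio = 1586 / 818 ≈ 1.9389.
Ideal root-3 ≈ 1.7321. |1.9389 − 1.7321| / 1.7321 ≈ 11.94% → 11.9%.

11.9%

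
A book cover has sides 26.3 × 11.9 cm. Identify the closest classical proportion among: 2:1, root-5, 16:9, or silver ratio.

root-5

Ratio = 26.3 / 11.9 ≈ 2.210.
Distances: 2:1 2.000 (Δ 0.210); root-5 2.236 (Δ 0.026); 16:9 1.778 (Δ 0.432); silver ratio 2.414 (Δ 0.204).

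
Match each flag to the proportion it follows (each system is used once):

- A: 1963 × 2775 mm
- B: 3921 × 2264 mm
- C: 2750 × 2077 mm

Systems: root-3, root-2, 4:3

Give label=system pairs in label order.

A = 2775/1963 ≈ 1.414 → root-2 (1.414)
B = 3921/2264 ≈ 1.732 → root-3 (1.732)
C = 2750/2077 ≈ 1.324 → 4:3 (1.333)

A=root-2, B=root-3, C=4:3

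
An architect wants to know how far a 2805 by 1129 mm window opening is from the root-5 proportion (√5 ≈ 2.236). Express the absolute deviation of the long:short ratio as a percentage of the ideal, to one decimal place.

11.1%

Ratio = 2805 / 1129 ≈ 2.4845.
Ideal root-5 ≈ 2.2361. |2.4845 − 2.2361| / 2.2361 ≈ 11.11% → 11.1%.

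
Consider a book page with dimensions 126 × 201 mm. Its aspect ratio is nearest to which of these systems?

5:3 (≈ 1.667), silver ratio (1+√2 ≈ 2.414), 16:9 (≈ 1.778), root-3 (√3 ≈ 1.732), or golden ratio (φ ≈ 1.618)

golden ratio

Ratio = 201 / 126 ≈ 1.595.
Distances: 5:3 1.667 (Δ 0.072); silver ratio 2.414 (Δ 0.819); 16:9 1.778 (Δ 0.183); root-3 1.732 (Δ 0.137); golden ratio 1.618 (Δ 0.023).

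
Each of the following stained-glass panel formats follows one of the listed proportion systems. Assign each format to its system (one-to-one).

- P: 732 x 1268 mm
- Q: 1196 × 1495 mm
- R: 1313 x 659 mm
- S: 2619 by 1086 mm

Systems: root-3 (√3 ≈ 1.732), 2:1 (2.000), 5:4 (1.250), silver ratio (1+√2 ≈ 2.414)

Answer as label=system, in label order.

P=root-3, Q=5:4, R=2:1, S=silver ratio

P = 1268/732 ≈ 1.732 → root-3 (1.732)
Q = 1495/1196 ≈ 1.250 → 5:4 (1.250)
R = 1313/659 ≈ 1.992 → 2:1 (2.000)
S = 2619/1086 ≈ 2.412 → silver ratio (2.414)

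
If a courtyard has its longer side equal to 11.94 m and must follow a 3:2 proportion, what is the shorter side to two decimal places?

7.96 m

3:2 = 1.50000.
Shorter side = 11.94 ÷ 1.50000 ≈ 7.9600 → 7.96 m.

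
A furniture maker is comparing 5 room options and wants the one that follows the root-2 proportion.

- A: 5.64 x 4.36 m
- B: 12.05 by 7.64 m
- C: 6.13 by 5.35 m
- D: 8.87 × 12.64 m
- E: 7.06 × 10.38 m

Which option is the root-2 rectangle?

Target root-2 ≈ 1.414.
A: 1.294 (Δ0.120)  B: 1.577 (Δ0.163)  C: 1.146 (Δ0.268)  D: 1.425 (Δ0.011)  E: 1.470 (Δ0.056)

D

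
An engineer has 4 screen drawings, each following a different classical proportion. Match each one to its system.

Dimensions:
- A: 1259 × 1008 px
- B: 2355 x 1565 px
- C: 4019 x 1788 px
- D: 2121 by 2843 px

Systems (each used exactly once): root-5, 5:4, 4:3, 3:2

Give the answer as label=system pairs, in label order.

A=5:4, B=3:2, C=root-5, D=4:3

A = 1259/1008 ≈ 1.249 → 5:4 (1.250)
B = 2355/1565 ≈ 1.505 → 3:2 (1.500)
C = 4019/1788 ≈ 2.248 → root-5 (2.236)
D = 2843/2121 ≈ 1.340 → 4:3 (1.333)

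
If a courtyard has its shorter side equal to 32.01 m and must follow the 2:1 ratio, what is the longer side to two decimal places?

2:1 = 2.00000.
Longer side = 32.01 × 2.00000 ≈ 64.0200 → 64.02 m.

64.02 m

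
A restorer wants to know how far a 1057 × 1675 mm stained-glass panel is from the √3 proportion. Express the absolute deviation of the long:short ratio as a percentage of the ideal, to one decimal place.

Ratio = 1675 / 1057 ≈ 1.5847.
Ideal root-3 ≈ 1.7321. |1.5847 − 1.7321| / 1.7321 ≈ 8.51% → 8.5%.

8.5%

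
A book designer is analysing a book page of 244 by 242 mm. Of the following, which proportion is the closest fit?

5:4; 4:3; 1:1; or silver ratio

Ratio = 244 / 242 ≈ 1.008.
Distances: 5:4 1.250 (Δ 0.242); 4:3 1.333 (Δ 0.325); 1:1 1.000 (Δ 0.008); silver ratio 2.414 (Δ 1.406).

1:1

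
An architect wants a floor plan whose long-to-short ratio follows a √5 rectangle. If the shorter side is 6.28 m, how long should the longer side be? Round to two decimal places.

14.04 m

root-5 ≈ 2.23607.
Longer side = 6.28 × 2.23607 ≈ 14.0425 → 14.04 m.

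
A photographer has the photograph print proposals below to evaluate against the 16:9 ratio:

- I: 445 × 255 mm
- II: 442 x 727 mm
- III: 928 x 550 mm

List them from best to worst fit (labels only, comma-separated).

I, III, II

I: 445/255 ≈ 1.745 → |1.745 − 1.778| = 0.033
II: 727/442 ≈ 1.645 → |1.645 − 1.778| = 0.133
III: 928/550 ≈ 1.687 → |1.687 − 1.778| = 0.091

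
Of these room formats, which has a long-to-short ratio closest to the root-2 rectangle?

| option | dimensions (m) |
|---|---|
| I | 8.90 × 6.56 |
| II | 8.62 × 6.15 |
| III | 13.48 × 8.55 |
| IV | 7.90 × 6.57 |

Ratios (long/short): I ≈ 1.357; II ≈ 1.402; III ≈ 1.577; IV ≈ 1.202.
root-2 ≈ 1.414; option II is nearest (Δ 0.012).

II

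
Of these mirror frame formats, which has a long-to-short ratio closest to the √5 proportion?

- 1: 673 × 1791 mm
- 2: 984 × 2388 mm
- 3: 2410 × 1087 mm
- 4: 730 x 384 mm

Ratios (long/short): 1 ≈ 2.661; 2 ≈ 2.427; 3 ≈ 2.217; 4 ≈ 1.901.
root-5 ≈ 2.236; option 3 is nearest (Δ 0.019).

3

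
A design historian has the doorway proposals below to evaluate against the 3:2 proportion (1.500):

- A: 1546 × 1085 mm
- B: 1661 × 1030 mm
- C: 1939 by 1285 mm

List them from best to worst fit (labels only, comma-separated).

Ratios: A = 1546 / 1085 ≈ 1.425; B = 1661 / 1030 ≈ 1.613; C = 1939 / 1285 ≈ 1.509.
|Δ from 1.500|: A 0.075; B 0.113; C 0.009.

C, A, B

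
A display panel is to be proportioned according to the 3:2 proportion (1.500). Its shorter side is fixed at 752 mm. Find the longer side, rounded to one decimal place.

1128.0 mm

3:2 = 1.50000.
Longer side = 752 × 1.50000 ≈ 1128.000 → 1128.0 mm.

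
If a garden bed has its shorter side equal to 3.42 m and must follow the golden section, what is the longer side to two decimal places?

5.53 m

golden ratio ≈ 1.61803.
Longer side = 3.42 × 1.61803 ≈ 5.5337 → 5.53 m.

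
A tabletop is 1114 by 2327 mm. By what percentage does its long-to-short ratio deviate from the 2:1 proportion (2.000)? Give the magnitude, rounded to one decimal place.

4.4%

Ratio = 2327 / 1114 ≈ 2.0889.
Ideal 2:1 = 2.0000. |2.0889 − 2.0000| / 2.0000 ≈ 4.45% → 4.4%.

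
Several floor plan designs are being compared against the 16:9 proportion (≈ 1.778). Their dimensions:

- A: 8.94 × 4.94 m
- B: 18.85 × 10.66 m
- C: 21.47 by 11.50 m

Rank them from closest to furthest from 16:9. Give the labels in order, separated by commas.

B, A, C

Ratios: A = 8.94 / 4.94 ≈ 1.810; B = 18.85 / 10.66 ≈ 1.768; C = 21.47 / 11.50 ≈ 1.867.
|Δ from 1.778|: A 0.032; B 0.010; C 0.089.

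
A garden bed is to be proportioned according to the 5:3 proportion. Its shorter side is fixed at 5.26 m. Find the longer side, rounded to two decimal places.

5:3 ≈ 1.66667.
Longer side = 5.26 × 1.66667 ≈ 8.7667 → 8.77 m.

8.77 m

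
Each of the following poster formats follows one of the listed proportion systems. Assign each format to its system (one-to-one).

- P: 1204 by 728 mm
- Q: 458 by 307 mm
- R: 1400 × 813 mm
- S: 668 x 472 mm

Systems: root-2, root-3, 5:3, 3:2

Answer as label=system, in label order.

P=5:3, Q=3:2, R=root-3, S=root-2

Ratios: P ≈ 1.654; Q ≈ 1.492; R ≈ 1.722; S ≈ 1.415.
Targets: root-2 ≈ 1.414; root-3 ≈ 1.732; 5:3 ≈ 1.667; 3:2 ≈ 1.500.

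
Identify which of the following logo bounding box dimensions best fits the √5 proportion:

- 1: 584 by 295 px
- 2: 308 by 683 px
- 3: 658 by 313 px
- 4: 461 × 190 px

2

Target root-5 ≈ 2.236.
1: 1.980 (Δ0.256)  2: 2.218 (Δ0.018)  3: 2.102 (Δ0.134)  4: 2.426 (Δ0.190)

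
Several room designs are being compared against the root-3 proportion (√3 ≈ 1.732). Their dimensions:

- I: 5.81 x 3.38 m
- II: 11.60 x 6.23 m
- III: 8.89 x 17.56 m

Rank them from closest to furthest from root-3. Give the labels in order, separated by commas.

I, II, III

Ratios: I = 5.81 / 3.38 ≈ 1.719; II = 11.60 / 6.23 ≈ 1.862; III = 17.56 / 8.89 ≈ 1.975.
|Δ from 1.732|: I 0.013; II 0.130; III 0.243.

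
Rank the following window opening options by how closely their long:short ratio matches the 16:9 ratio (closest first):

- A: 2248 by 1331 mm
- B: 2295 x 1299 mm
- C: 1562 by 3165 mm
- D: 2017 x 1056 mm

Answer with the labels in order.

A: 2248/1331 ≈ 1.689 → |1.689 − 1.778| = 0.089
B: 2295/1299 ≈ 1.767 → |1.767 − 1.778| = 0.011
C: 3165/1562 ≈ 2.026 → |2.026 − 1.778| = 0.248
D: 2017/1056 ≈ 1.910 → |1.910 − 1.778| = 0.132

B, A, D, C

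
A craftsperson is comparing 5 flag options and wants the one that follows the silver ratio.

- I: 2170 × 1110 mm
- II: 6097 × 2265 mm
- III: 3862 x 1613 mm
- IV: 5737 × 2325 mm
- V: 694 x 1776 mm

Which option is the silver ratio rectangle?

Target silver ratio ≈ 2.414.
I: 1.955 (Δ0.459)  II: 2.692 (Δ0.278)  III: 2.394 (Δ0.020)  IV: 2.468 (Δ0.054)  V: 2.559 (Δ0.145)

III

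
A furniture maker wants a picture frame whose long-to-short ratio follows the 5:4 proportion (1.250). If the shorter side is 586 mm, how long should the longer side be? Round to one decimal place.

5:4 = 1.25000.
Longer side = 586 × 1.25000 ≈ 732.500 → 732.5 mm.

732.5 mm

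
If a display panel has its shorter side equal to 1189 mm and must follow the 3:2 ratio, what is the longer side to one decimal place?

1783.5 mm

3:2 = 1.50000.
Longer side = 1189 × 1.50000 ≈ 1783.500 → 1783.5 mm.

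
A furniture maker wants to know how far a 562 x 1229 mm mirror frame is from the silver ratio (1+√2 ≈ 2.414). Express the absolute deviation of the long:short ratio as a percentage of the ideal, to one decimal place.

Ratio = 1229 / 562 ≈ 2.1868.
Ideal silver ratio ≈ 2.4142. |2.1868 − 2.4142| / 2.4142 ≈ 9.42% → 9.4%.

9.4%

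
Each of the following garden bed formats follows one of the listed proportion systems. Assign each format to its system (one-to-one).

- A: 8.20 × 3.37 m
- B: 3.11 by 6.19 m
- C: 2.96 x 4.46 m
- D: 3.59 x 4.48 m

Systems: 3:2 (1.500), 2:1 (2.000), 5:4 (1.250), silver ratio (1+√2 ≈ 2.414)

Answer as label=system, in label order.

A=silver ratio, B=2:1, C=3:2, D=5:4

Ratios: A ≈ 2.433; B ≈ 1.990; C ≈ 1.507; D ≈ 1.248.
Targets: 3:2 ≈ 1.500; 2:1 ≈ 2.000; 5:4 ≈ 1.250; silver ratio ≈ 2.414.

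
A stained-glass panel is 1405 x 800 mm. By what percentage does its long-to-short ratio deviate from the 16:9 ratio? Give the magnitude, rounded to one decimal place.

Ratio = 1405 / 800 ≈ 1.7563.
Ideal 16:9 ≈ 1.7778. |1.7563 − 1.7778| / 1.7778 ≈ 1.21% → 1.2%.

1.2%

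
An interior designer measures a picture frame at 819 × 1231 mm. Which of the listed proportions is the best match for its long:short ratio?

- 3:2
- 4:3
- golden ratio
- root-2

Ratio = 1231 / 819 ≈ 1.503.
Distances: 3:2 1.500 (Δ 0.003); 4:3 1.333 (Δ 0.170); golden ratio 1.618 (Δ 0.115); root-2 1.414 (Δ 0.089).

3:2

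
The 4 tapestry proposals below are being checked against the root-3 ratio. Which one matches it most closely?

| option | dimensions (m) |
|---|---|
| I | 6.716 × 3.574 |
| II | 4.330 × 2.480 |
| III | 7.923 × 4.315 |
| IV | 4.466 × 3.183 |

Target root-3 ≈ 1.732.
I: 1.879 (Δ0.147)  II: 1.746 (Δ0.014)  III: 1.836 (Δ0.104)  IV: 1.403 (Δ0.329)

II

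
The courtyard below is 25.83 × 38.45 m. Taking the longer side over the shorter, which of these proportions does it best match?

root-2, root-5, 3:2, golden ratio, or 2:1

38.45/25.83 ≈ 1.489. Nearest candidates are 3:2 (1.500, off by 0.011) and root-2 (1.414, off by 0.075).

3:2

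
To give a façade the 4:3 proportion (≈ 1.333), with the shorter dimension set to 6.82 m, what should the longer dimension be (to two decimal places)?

9.09 m

4:3 ≈ 1.33333.
Longer side = 6.82 × 1.33333 ≈ 9.0933 → 9.09 m.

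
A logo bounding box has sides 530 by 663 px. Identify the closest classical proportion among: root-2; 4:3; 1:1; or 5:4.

5:4

663/530 ≈ 1.251. Nearest candidates are 5:4 (1.250, off by 0.001) and 4:3 (1.333, off by 0.082).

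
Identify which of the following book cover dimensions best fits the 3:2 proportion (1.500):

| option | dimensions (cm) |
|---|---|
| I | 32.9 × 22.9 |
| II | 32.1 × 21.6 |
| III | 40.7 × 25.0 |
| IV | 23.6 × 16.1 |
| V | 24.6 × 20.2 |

Ratios (long/short): I ≈ 1.437; II ≈ 1.486; III ≈ 1.628; IV ≈ 1.466; V ≈ 1.218.
3:2 ≈ 1.500; option II is nearest (Δ 0.014).

II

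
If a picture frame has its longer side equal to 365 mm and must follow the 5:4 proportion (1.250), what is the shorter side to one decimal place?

292.0 mm

5:4 = 1.25000.
Shorter side = 365 ÷ 1.25000 ≈ 292.000 → 292.0 mm.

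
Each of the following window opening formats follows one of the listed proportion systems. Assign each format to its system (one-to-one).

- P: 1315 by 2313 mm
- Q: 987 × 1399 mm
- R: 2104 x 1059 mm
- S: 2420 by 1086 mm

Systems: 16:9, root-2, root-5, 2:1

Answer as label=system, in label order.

P = 2313/1315 ≈ 1.759 → 16:9 (1.778)
Q = 1399/987 ≈ 1.417 → root-2 (1.414)
R = 2104/1059 ≈ 1.987 → 2:1 (2.000)
S = 2420/1086 ≈ 2.228 → root-5 (2.236)

P=16:9, Q=root-2, R=2:1, S=root-5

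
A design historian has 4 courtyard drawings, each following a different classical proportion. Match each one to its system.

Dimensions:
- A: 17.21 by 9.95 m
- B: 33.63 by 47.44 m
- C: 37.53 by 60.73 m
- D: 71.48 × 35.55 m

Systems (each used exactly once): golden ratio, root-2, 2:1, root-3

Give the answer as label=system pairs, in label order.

Ratios: A ≈ 1.730; B ≈ 1.411; C ≈ 1.618; D ≈ 2.011.
Targets: golden ratio ≈ 1.618; root-2 ≈ 1.414; 2:1 ≈ 2.000; root-3 ≈ 1.732.

A=root-3, B=root-2, C=golden ratio, D=2:1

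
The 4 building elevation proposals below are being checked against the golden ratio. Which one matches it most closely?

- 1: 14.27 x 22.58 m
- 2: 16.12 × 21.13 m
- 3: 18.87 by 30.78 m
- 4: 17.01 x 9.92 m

Target golden ratio ≈ 1.618.
1: 1.582 (Δ0.036)  2: 1.311 (Δ0.307)  3: 1.631 (Δ0.013)  4: 1.715 (Δ0.097)

3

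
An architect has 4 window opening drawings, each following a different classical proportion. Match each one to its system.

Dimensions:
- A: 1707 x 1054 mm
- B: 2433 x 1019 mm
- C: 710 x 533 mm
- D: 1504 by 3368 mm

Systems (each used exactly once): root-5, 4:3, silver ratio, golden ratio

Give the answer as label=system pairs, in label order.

A=golden ratio, B=silver ratio, C=4:3, D=root-5

Ratios: A ≈ 1.620; B ≈ 2.388; C ≈ 1.332; D ≈ 2.239.
Targets: root-5 ≈ 2.236; 4:3 ≈ 1.333; silver ratio ≈ 2.414; golden ratio ≈ 1.618.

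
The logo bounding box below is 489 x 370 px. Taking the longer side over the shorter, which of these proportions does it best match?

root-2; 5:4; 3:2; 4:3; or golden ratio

Ratio = 489 / 370 ≈ 1.322.
Distances: root-2 1.414 (Δ 0.092); 5:4 1.250 (Δ 0.072); 3:2 1.500 (Δ 0.178); 4:3 1.333 (Δ 0.011); golden ratio 1.618 (Δ 0.296).

4:3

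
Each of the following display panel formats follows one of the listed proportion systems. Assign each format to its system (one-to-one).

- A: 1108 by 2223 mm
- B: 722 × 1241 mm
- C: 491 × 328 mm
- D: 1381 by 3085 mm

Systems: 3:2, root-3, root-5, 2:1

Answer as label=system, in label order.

A = 2223/1108 ≈ 2.006 → 2:1 (2.000)
B = 1241/722 ≈ 1.719 → root-3 (1.732)
C = 491/328 ≈ 1.497 → 3:2 (1.500)
D = 3085/1381 ≈ 2.234 → root-5 (2.236)

A=2:1, B=root-3, C=3:2, D=root-5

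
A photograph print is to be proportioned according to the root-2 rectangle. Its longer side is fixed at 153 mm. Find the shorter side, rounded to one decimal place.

108.2 mm

root-2 ≈ 1.41421.
Shorter side = 153 ÷ 1.41421 ≈ 108.188 → 108.2 mm.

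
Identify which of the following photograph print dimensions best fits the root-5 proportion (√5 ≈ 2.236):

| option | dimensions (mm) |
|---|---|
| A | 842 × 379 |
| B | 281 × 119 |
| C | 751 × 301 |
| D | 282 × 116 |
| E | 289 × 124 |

Ratios (long/short): A ≈ 2.222; B ≈ 2.361; C ≈ 2.495; D ≈ 2.431; E ≈ 2.331.
root-5 ≈ 2.236; option A is nearest (Δ 0.014).

A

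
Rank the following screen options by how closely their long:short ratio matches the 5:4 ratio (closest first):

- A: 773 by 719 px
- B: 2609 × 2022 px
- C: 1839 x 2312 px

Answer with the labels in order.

Ratios: A = 773 / 719 ≈ 1.075; B = 2609 / 2022 ≈ 1.290; C = 2312 / 1839 ≈ 1.257.
|Δ from 1.250|: A 0.175; B 0.040; C 0.007.

C, B, A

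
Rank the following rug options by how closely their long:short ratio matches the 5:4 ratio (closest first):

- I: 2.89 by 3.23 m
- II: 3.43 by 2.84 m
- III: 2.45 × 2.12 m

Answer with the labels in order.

II, III, I

Ratios: I = 3.23 / 2.89 ≈ 1.118; II = 3.43 / 2.84 ≈ 1.208; III = 2.45 / 2.12 ≈ 1.156.
|Δ from 1.250|: I 0.132; II 0.042; III 0.094.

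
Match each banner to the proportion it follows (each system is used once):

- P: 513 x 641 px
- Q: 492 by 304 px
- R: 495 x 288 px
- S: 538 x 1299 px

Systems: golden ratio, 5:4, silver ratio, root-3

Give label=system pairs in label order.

P=5:4, Q=golden ratio, R=root-3, S=silver ratio

Ratios: P ≈ 1.250; Q ≈ 1.618; R ≈ 1.719; S ≈ 2.414.
Targets: golden ratio ≈ 1.618; 5:4 ≈ 1.250; silver ratio ≈ 2.414; root-3 ≈ 1.732.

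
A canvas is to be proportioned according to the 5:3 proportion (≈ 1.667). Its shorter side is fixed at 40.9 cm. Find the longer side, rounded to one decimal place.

5:3 ≈ 1.66667.
Longer side = 40.9 × 1.66667 ≈ 68.167 → 68.2 cm.

68.2 cm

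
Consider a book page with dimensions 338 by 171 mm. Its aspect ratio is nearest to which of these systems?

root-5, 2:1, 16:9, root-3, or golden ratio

2:1

Ratio = 338 / 171 ≈ 1.977.
Distances: root-5 2.236 (Δ 0.259); 2:1 2.000 (Δ 0.023); 16:9 1.778 (Δ 0.199); root-3 1.732 (Δ 0.245); golden ratio 1.618 (Δ 0.359).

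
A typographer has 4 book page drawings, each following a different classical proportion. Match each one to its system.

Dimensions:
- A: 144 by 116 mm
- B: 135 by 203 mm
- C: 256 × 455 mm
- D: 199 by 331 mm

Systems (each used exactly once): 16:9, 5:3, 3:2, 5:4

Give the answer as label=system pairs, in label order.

A=5:4, B=3:2, C=16:9, D=5:3

Ratios: A ≈ 1.241; B ≈ 1.504; C ≈ 1.777; D ≈ 1.663.
Targets: 16:9 ≈ 1.778; 5:3 ≈ 1.667; 3:2 ≈ 1.500; 5:4 ≈ 1.250.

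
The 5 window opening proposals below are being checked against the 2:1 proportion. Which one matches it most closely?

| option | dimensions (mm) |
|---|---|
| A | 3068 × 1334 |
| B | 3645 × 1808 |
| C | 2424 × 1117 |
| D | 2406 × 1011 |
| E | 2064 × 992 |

Target 2:1 ≈ 2.000.
A: 2.300 (Δ0.300)  B: 2.016 (Δ0.016)  C: 2.170 (Δ0.170)  D: 2.380 (Δ0.380)  E: 2.081 (Δ0.081)

B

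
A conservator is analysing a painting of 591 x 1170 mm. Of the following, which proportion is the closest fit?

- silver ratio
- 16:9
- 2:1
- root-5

1170/591 ≈ 1.980. Nearest candidates are 2:1 (2.000, off by 0.020) and 16:9 (1.778, off by 0.202).

2:1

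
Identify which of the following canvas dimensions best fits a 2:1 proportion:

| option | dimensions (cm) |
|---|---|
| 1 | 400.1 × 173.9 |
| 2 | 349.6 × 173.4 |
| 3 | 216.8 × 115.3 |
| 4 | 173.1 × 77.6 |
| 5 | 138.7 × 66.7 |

2

Ratios (long/short): 1 ≈ 2.301; 2 ≈ 2.016; 3 ≈ 1.880; 4 ≈ 2.231; 5 ≈ 2.079.
2:1 ≈ 2.000; option 2 is nearest (Δ 0.016).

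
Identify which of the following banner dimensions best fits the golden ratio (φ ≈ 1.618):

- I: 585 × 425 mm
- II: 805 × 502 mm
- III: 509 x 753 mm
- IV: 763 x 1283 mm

Ratios (long/short): I ≈ 1.376; II ≈ 1.604; III ≈ 1.479; IV ≈ 1.682.
golden ratio ≈ 1.618; option II is nearest (Δ 0.014).

II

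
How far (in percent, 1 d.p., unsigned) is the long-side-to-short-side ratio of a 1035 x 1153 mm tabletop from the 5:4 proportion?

10.9%

Ratio = 1153 / 1035 ≈ 1.1140.
Ideal 5:4 = 1.2500. |1.1140 − 1.2500| / 1.2500 ≈ 10.88% → 10.9%.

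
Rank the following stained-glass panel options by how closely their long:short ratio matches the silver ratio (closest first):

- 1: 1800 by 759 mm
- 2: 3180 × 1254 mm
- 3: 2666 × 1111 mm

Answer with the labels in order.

Ratios: 1 = 1800 / 759 ≈ 2.372; 2 = 3180 / 1254 ≈ 2.536; 3 = 2666 / 1111 ≈ 2.400.
|Δ from 2.414|: 1 0.042; 2 0.122; 3 0.014.

3, 1, 2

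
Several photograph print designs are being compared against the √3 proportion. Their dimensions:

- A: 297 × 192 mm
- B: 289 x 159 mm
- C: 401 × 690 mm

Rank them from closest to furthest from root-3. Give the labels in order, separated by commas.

C, B, A

Ratios: A = 297 / 192 ≈ 1.547; B = 289 / 159 ≈ 1.818; C = 690 / 401 ≈ 1.721.
|Δ from 1.732|: A 0.185; B 0.086; C 0.011.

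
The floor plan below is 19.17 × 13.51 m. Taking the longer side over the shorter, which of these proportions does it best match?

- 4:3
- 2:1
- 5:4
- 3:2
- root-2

root-2

Ratio = 19.17 / 13.51 ≈ 1.419.
Distances: 4:3 1.333 (Δ 0.086); 2:1 2.000 (Δ 0.581); 5:4 1.250 (Δ 0.169); 3:2 1.500 (Δ 0.081); root-2 1.414 (Δ 0.005).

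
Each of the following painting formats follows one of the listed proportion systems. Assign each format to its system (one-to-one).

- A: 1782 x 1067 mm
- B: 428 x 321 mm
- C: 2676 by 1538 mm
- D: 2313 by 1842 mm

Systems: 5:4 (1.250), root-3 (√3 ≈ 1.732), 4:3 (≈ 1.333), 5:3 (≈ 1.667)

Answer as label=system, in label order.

Ratios: A ≈ 1.670; B ≈ 1.333; C ≈ 1.740; D ≈ 1.256.
Targets: 5:4 ≈ 1.250; root-3 ≈ 1.732; 4:3 ≈ 1.333; 5:3 ≈ 1.667.

A=5:3, B=4:3, C=root-3, D=5:4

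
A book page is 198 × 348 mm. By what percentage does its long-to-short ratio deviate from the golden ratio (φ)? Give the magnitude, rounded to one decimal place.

8.6%

Ratio = 348 / 198 ≈ 1.7576.
Ideal golden ratio ≈ 1.6180. |1.7576 − 1.6180| / 1.6180 ≈ 8.63% → 8.6%.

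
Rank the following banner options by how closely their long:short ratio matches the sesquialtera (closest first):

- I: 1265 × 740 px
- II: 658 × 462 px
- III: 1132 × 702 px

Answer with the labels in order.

II, III, I

Ratios: I = 1265 / 740 ≈ 1.709; II = 658 / 462 ≈ 1.424; III = 1132 / 702 ≈ 1.613.
|Δ from 1.500|: I 0.209; II 0.076; III 0.113.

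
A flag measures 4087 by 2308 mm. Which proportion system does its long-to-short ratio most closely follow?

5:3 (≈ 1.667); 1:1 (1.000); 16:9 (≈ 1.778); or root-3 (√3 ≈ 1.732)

16:9

4087/2308 ≈ 1.771. Nearest candidates are 16:9 (1.778, off by 0.007) and root-3 (1.732, off by 0.039).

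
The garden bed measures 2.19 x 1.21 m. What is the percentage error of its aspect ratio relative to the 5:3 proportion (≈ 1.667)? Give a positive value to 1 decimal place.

Ratio = 2.19 / 1.21 ≈ 1.8099.
Ideal 5:3 ≈ 1.6667. |1.8099 − 1.6667| / 1.6667 ≈ 8.59% → 8.6%.

8.6%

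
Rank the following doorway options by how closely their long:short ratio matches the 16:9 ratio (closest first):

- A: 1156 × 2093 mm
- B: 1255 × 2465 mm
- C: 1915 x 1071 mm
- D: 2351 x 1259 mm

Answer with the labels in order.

C, A, D, B

A: 2093/1156 ≈ 1.811 → |1.811 − 1.778| = 0.033
B: 2465/1255 ≈ 1.964 → |1.964 − 1.778| = 0.186
C: 1915/1071 ≈ 1.788 → |1.788 − 1.778| = 0.010
D: 2351/1259 ≈ 1.867 → |1.867 − 1.778| = 0.089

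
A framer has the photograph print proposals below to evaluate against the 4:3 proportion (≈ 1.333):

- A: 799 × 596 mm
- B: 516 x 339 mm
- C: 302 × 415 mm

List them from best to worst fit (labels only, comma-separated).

Ratios: A = 799 / 596 ≈ 1.341; B = 516 / 339 ≈ 1.522; C = 415 / 302 ≈ 1.374.
|Δ from 1.333|: A 0.008; B 0.189; C 0.041.

A, C, B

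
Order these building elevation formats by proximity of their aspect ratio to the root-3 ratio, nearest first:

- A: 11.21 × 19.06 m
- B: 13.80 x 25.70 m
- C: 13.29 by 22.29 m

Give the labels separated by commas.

A, C, B

A: 19.06/11.21 ≈ 1.700 → |1.700 − 1.732| = 0.032
B: 25.70/13.80 ≈ 1.862 → |1.862 − 1.732| = 0.130
C: 22.29/13.29 ≈ 1.677 → |1.677 − 1.732| = 0.055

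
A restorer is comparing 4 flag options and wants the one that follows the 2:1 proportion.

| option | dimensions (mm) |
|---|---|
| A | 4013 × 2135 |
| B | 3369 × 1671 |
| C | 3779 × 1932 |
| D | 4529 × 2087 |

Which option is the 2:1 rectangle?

Target 2:1 ≈ 2.000.
A: 1.880 (Δ0.120)  B: 2.016 (Δ0.016)  C: 1.956 (Δ0.044)  D: 2.170 (Δ0.170)

B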